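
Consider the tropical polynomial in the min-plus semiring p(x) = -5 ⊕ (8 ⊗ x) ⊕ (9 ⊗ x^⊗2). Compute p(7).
p(7) = -5

A tropical monomial a ⊗ x^⊗i evaluates to a + i · x. Evaluating each term at x = 7:
  Term 0 contributes -5 + 0 · 7 = -5
  Term 1 contributes 8 + 1 · 7 = 15
  Term 2 contributes 9 + 2 · 7 = 23
p(7) = ⊕ of these = min[-5, 15, 23] = -5.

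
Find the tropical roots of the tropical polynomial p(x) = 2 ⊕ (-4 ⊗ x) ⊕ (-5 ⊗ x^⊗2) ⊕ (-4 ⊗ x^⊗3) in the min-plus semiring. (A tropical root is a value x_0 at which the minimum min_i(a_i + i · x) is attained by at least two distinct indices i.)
Roots: {-1, 1, 6}

Each tropical root is a break point of the lower envelope of the lines y = a_i + i · x (there are 4 lines, with slopes 0, 1, ..., 3). Only the lines that attain the minimum somewhere contribute to roots; other lines are dominated. Here the surviving (envelope) indices are i = 3, i = 2, i = 1, i = 0.
Intersections between consecutive envelope lines give the roots: for adjacent envelope indices i < j the intersection is x = (a_i − a_j) / (j − i). Reading off the sorted break points: {-1, 1, 6}.
Verification: at each break x_0, at least two indices attain the minimum of min_i(a_i + i · x_0).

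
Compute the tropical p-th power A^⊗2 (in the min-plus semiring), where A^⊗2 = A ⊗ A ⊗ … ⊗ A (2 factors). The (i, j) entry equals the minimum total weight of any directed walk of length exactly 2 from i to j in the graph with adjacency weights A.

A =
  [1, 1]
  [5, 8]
A^⊗2 =
  [2, 2]
  [6, 6]

Each entry (A^⊗2)_ij equals the minimum over all length-2 walks i = v_0 → v_1 → … → v_2 = j of Σ_t A[v_t][v_{t+1}]. For example, for (i, j) = (0, 1) we minimise over 2 possible intermediate vertex sequences; the minimum is 2, attained along the walk 0 → 0 → 1.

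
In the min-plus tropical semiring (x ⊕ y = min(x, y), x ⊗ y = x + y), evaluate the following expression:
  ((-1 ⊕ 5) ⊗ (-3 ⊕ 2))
((-1 ⊕ 5) ⊗ (-3 ⊕ 2)) = -4

Expand innermost to outermost. Recall ⊕ takes the minimum of its arguments and ⊗ takes their sum. Working out the expression ((-1 ⊕ 5) ⊗ (-3 ⊕ 2)) gives -4.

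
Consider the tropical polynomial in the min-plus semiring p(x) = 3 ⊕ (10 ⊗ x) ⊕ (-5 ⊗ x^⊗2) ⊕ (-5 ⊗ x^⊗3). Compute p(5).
p(5) = 3

A tropical monomial a ⊗ x^⊗i evaluates to a + i · x. Evaluating each term at x = 5:
  Term 0 contributes 3 + 0 · 5 = 3
  Term 1 contributes 10 + 1 · 5 = 15
  Term 2 contributes -5 + 2 · 5 = 5
  Term 3 contributes -5 + 3 · 5 = 10
p(5) = ⊕ of these = min[3, 15, 5, 10] = 3.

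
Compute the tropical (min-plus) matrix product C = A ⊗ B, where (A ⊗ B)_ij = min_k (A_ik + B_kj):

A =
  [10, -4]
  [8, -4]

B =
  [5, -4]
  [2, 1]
A ⊗ B =
  [-2, -3]
  [-2, -3]

Apply the min-plus product entry-by-entry:
  C[0][0] = min over k of (A[0][0] + B[0][0] = 10 + 5 = 15, A[0][1] + B[1][0] = -4 + 2 = -2) = -2 (attained at k = 1)
  C[0][1] = min over k of (A[0][0] + B[0][1] = 10 + -4 = 6, A[0][1] + B[1][1] = -4 + 1 = -3) = -3 (attained at k = 1)
  C[1][0] = min over k of (A[1][0] + B[0][0] = 8 + 5 = 13, A[1][1] + B[1][0] = -4 + 2 = -2) = -2 (attained at k = 1)
  C[1][1] = min over k of (A[1][0] + B[0][1] = 8 + -4 = 4, A[1][1] + B[1][1] = -4 + 1 = -3) = -3 (attained at k = 1)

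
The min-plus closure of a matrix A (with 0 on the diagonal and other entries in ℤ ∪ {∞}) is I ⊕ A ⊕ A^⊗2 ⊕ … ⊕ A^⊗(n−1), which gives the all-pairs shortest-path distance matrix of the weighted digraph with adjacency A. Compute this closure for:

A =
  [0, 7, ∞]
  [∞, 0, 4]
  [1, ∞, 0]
Closure =
  [0, 7, 11]
  [5, 0, 4]
  [1, 8, 0]

This is the Floyd-Warshall all-pairs shortest-path computation. For each intermediate vertex k = 0, 1, …, 2, update dist[i][j] ← min(dist[i][j], dist[i][k] + dist[k][j]). The final matrix gives, for each (i, j), the minimum total weight of any directed path from i to j (possibly empty when i = j).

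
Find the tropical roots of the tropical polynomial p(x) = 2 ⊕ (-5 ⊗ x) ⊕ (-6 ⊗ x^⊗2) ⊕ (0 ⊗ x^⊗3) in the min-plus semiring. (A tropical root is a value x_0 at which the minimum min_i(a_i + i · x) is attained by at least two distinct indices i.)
Roots: {-6, 1, 7}

Each tropical root is a break point of the lower envelope of the lines y = a_i + i · x (there are 4 lines, with slopes 0, 1, ..., 3). Only the lines that attain the minimum somewhere contribute to roots; other lines are dominated. Here the surviving (envelope) indices are i = 3, i = 2, i = 1, i = 0.
Intersections between consecutive envelope lines give the roots: for adjacent envelope indices i < j the intersection is x = (a_i − a_j) / (j − i). Reading off the sorted break points: {-6, 1, 7}.
Verification: at each break x_0, at least two indices attain the minimum of min_i(a_i + i · x_0).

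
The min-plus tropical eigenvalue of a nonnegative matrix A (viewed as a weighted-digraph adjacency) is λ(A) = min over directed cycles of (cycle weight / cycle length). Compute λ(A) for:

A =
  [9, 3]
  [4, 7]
λ(A) = 7/2

Enumerate directed cycles and compute their means (weight / length). Sample:
  cycle 0 → 0: weight = 9, length = 1, mean = 9/1 ≈ 9.000
  cycle 1 → 1: weight = 7, length = 1, mean = 7/1 ≈ 7.000
  cycle 0 → 1 → 0: weight = 7, length = 2, mean = 7/2 ≈ 3.500
  cycle 1 → 0 → 1: weight = 7, length = 2, mean = 7/2 ≈ 3.500
Minimum mean = 3.500, attained e.g. along the cycle 0 → 1 → 0 with weight 7 and length 2. So λ(A) = 7/2 = 7/2.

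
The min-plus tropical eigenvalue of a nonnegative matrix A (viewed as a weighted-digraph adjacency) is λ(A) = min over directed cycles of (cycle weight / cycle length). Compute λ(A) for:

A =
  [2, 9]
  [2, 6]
λ(A) = 2

Enumerate directed cycles and compute their means (weight / length). Sample:
  cycle 0 → 0: weight = 2, length = 1, mean = 2/1 ≈ 2.000
  cycle 1 → 1: weight = 6, length = 1, mean = 6/1 ≈ 6.000
  cycle 0 → 1 → 0: weight = 11, length = 2, mean = 11/2 ≈ 5.500
  cycle 1 → 0 → 1: weight = 11, length = 2, mean = 11/2 ≈ 5.500
Minimum mean = 2.000, attained e.g. along the cycle 0 → 0 with weight 2 and length 1. So λ(A) = 2/1 = 2.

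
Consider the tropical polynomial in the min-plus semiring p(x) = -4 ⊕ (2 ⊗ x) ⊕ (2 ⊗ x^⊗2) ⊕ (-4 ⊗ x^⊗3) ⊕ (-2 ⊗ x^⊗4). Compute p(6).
p(6) = -4

A tropical monomial a ⊗ x^⊗i evaluates to a + i · x. Evaluating each term at x = 6:
  Term 0 contributes -4 + 0 · 6 = -4
  Term 1 contributes 2 + 1 · 6 = 8
  Term 2 contributes 2 + 2 · 6 = 14
  Term 3 contributes -4 + 3 · 6 = 14
  Term 4 contributes -2 + 4 · 6 = 22
p(6) = ⊕ of these = min[-4, 8, 14, 14, 22] = -4.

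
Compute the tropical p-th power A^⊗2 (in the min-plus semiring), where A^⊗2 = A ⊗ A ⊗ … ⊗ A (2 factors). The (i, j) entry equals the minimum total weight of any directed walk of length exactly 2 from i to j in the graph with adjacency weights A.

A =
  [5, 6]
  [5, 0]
A^⊗2 =
  [10, 6]
  [5, 0]

Each entry (A^⊗2)_ij equals the minimum over all length-2 walks i = v_0 → v_1 → … → v_2 = j of Σ_t A[v_t][v_{t+1}]. For example, for (i, j) = (0, 1) we minimise over 2 possible intermediate vertex sequences; the minimum is 6, attained along the walk 0 → 1 → 1.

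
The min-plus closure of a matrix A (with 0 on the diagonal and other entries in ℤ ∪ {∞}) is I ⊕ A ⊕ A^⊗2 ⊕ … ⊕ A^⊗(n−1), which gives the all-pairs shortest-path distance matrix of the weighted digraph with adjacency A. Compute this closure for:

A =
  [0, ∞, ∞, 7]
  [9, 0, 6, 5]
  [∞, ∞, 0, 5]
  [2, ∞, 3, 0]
Closure =
  [0, ∞, 10, 7]
  [7, 0, 6, 5]
  [7, ∞, 0, 5]
  [2, ∞, 3, 0]

This is the Floyd-Warshall all-pairs shortest-path computation. For each intermediate vertex k = 0, 1, …, 3, update dist[i][j] ← min(dist[i][j], dist[i][k] + dist[k][j]). The final matrix gives, for each (i, j), the minimum total weight of any directed path from i to j (possibly empty when i = j).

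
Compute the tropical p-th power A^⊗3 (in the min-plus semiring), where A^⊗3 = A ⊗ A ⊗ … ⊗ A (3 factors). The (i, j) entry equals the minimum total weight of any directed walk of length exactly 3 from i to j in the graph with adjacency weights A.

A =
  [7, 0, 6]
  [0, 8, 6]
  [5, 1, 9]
A^⊗3 =
  [7, 0, 6]
  [0, 7, 6]
  [5, 1, 7]

Each entry (A^⊗3)_ij equals the minimum over all length-3 walks i = v_0 → v_1 → … → v_3 = j of Σ_t A[v_t][v_{t+1}]. For example, for (i, j) = (0, 2) we minimise over 9 possible intermediate vertex sequences; the minimum is 6, attained along the walk 0 → 1 → 0 → 2.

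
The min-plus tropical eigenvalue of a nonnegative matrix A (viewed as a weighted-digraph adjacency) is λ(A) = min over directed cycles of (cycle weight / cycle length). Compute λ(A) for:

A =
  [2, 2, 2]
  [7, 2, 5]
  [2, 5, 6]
λ(A) = 2

Enumerate directed cycles and compute their means (weight / length). Sample:
  cycle 0 → 0: weight = 2, length = 1, mean = 2/1 ≈ 2.000
  cycle 1 → 1: weight = 2, length = 1, mean = 2/1 ≈ 2.000
  cycle 2 → 2: weight = 6, length = 1, mean = 6/1 ≈ 6.000
  cycle 0 → 1 → 0: weight = 9, length = 2, mean = 9/2 ≈ 4.500
  cycle 0 → 2 → 0: weight = 4, length = 2, mean = 4/2 ≈ 2.000
  cycle 1 → 0 → 1: weight = 9, length = 2, mean = 9/2 ≈ 4.500
Minimum mean = 2.000, attained e.g. along the cycle 0 → 0 with weight 2 and length 1. So λ(A) = 2/1 = 2.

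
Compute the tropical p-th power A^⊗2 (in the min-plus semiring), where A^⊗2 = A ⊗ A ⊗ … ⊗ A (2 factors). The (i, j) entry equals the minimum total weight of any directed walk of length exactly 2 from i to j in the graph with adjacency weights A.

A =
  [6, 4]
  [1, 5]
A^⊗2 =
  [5, 9]
  [6, 5]

Each entry (A^⊗2)_ij equals the minimum over all length-2 walks i = v_0 → v_1 → … → v_2 = j of Σ_t A[v_t][v_{t+1}]. For example, for (i, j) = (0, 1) we minimise over 2 possible intermediate vertex sequences; the minimum is 9, attained along the walk 0 → 1 → 1.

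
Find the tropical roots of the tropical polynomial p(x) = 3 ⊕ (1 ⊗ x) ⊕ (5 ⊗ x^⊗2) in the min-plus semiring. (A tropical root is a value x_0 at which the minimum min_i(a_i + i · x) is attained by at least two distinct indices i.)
Roots: {-4, 2}

Each tropical root is a break point of the lower envelope of the lines y = a_i + i · x (there are 3 lines, with slopes 0, 1, ..., 2). Only the lines that attain the minimum somewhere contribute to roots; other lines are dominated. Here the surviving (envelope) indices are i = 2, i = 1, i = 0.
Intersections between consecutive envelope lines give the roots: for adjacent envelope indices i < j the intersection is x = (a_i − a_j) / (j − i). Reading off the sorted break points: {-4, 2}.
Verification: at each break x_0, at least two indices attain the minimum of min_i(a_i + i · x_0).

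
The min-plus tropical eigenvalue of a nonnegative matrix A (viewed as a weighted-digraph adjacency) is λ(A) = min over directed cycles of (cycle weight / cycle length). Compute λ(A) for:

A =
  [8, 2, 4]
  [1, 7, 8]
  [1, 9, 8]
λ(A) = 3/2

Enumerate directed cycles and compute their means (weight / length). Sample:
  cycle 0 → 0: weight = 8, length = 1, mean = 8/1 ≈ 8.000
  cycle 1 → 1: weight = 7, length = 1, mean = 7/1 ≈ 7.000
  cycle 2 → 2: weight = 8, length = 1, mean = 8/1 ≈ 8.000
  cycle 0 → 1 → 0: weight = 3, length = 2, mean = 3/2 ≈ 1.500
  cycle 0 → 2 → 0: weight = 5, length = 2, mean = 5/2 ≈ 2.500
  cycle 1 → 0 → 1: weight = 3, length = 2, mean = 3/2 ≈ 1.500
Minimum mean = 1.500, attained e.g. along the cycle 0 → 1 → 0 with weight 3 and length 2. So λ(A) = 3/2 = 3/2.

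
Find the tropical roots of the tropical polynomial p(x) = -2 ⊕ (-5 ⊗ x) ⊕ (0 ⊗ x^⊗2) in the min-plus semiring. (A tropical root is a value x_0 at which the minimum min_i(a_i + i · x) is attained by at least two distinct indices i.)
Roots: {-5, 3}

Each tropical root is a break point of the lower envelope of the lines y = a_i + i · x (there are 3 lines, with slopes 0, 1, ..., 2). Only the lines that attain the minimum somewhere contribute to roots; other lines are dominated. Here the surviving (envelope) indices are i = 2, i = 1, i = 0.
Intersections between consecutive envelope lines give the roots: for adjacent envelope indices i < j the intersection is x = (a_i − a_j) / (j − i). Reading off the sorted break points: {-5, 3}.
Verification: at each break x_0, at least two indices attain the minimum of min_i(a_i + i · x_0).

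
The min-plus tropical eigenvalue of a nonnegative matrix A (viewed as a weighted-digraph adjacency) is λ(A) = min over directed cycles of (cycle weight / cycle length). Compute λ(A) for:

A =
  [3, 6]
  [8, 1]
λ(A) = 1

Enumerate directed cycles and compute their means (weight / length). Sample:
  cycle 0 → 0: weight = 3, length = 1, mean = 3/1 ≈ 3.000
  cycle 1 → 1: weight = 1, length = 1, mean = 1/1 ≈ 1.000
  cycle 0 → 1 → 0: weight = 14, length = 2, mean = 14/2 ≈ 7.000
  cycle 1 → 0 → 1: weight = 14, length = 2, mean = 14/2 ≈ 7.000
Minimum mean = 1.000, attained e.g. along the cycle 1 → 1 with weight 1 and length 1. So λ(A) = 1/1 = 1.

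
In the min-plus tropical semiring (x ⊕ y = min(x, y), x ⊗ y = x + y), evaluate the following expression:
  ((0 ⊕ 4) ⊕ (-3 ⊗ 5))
((0 ⊕ 4) ⊕ (-3 ⊗ 5)) = 0

Expand innermost to outermost. Recall ⊕ takes the minimum of its arguments and ⊗ takes their sum. Working out the expression ((0 ⊕ 4) ⊕ (-3 ⊗ 5)) gives 0.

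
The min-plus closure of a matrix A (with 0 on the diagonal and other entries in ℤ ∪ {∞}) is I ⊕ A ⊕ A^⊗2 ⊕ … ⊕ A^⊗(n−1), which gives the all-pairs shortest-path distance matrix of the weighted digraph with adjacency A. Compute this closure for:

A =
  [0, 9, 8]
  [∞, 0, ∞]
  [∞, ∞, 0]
Closure =
  [0, 9, 8]
  [∞, 0, ∞]
  [∞, ∞, 0]

This is the Floyd-Warshall all-pairs shortest-path computation. For each intermediate vertex k = 0, 1, …, 2, update dist[i][j] ← min(dist[i][j], dist[i][k] + dist[k][j]). The final matrix gives, for each (i, j), the minimum total weight of any directed path from i to j (possibly empty when i = j).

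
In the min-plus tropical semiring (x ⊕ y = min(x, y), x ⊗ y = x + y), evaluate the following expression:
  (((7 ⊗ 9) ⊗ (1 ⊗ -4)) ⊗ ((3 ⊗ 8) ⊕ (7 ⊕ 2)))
(((7 ⊗ 9) ⊗ (1 ⊗ -4)) ⊗ ((3 ⊗ 8) ⊕ (7 ⊕ 2))) = 15

Expand innermost to outermost. Recall ⊕ takes the minimum of its arguments and ⊗ takes their sum. Working out the expression (((7 ⊗ 9) ⊗ (1 ⊗ -4)) ⊗ ((3 ⊗ 8) ⊕ (7 ⊕ 2))) gives 15.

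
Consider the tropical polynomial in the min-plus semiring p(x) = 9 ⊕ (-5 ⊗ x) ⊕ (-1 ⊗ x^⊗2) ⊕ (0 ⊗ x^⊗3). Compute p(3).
p(3) = -2

A tropical monomial a ⊗ x^⊗i evaluates to a + i · x. Evaluating each term at x = 3:
  Term 0 contributes 9 + 0 · 3 = 9
  Term 1 contributes -5 + 1 · 3 = -2
  Term 2 contributes -1 + 2 · 3 = 5
  Term 3 contributes 0 + 3 · 3 = 9
p(3) = ⊕ of these = min[9, -2, 5, 9] = -2.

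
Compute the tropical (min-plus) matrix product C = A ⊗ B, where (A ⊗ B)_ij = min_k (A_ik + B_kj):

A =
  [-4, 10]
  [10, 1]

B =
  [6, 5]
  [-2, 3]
A ⊗ B =
  [2, 1]
  [-1, 4]

Apply the min-plus product entry-by-entry:
  C[0][0] = min over k of (A[0][0] + B[0][0] = -4 + 6 = 2, A[0][1] + B[1][0] = 10 + -2 = 8) = 2 (attained at k = 0)
  C[0][1] = min over k of (A[0][0] + B[0][1] = -4 + 5 = 1, A[0][1] + B[1][1] = 10 + 3 = 13) = 1 (attained at k = 0)
  C[1][0] = min over k of (A[1][0] + B[0][0] = 10 + 6 = 16, A[1][1] + B[1][0] = 1 + -2 = -1) = -1 (attained at k = 1)
  C[1][1] = min over k of (A[1][0] + B[0][1] = 10 + 5 = 15, A[1][1] + B[1][1] = 1 + 3 = 4) = 4 (attained at k = 1)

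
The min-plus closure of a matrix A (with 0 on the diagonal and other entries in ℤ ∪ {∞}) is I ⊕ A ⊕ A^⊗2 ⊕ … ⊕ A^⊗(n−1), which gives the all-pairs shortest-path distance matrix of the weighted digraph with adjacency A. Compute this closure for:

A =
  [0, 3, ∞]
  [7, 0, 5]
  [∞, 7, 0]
Closure =
  [0, 3, 8]
  [7, 0, 5]
  [14, 7, 0]

This is the Floyd-Warshall all-pairs shortest-path computation. For each intermediate vertex k = 0, 1, …, 2, update dist[i][j] ← min(dist[i][j], dist[i][k] + dist[k][j]). The final matrix gives, for each (i, j), the minimum total weight of any directed path from i to j (possibly empty when i = j).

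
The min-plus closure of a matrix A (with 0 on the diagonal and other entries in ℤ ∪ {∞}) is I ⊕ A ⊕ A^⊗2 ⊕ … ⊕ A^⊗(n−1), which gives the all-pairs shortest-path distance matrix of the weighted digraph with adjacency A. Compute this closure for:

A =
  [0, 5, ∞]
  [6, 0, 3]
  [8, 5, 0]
Closure =
  [0, 5, 8]
  [6, 0, 3]
  [8, 5, 0]

This is the Floyd-Warshall all-pairs shortest-path computation. For each intermediate vertex k = 0, 1, …, 2, update dist[i][j] ← min(dist[i][j], dist[i][k] + dist[k][j]). The final matrix gives, for each (i, j), the minimum total weight of any directed path from i to j (possibly empty when i = j).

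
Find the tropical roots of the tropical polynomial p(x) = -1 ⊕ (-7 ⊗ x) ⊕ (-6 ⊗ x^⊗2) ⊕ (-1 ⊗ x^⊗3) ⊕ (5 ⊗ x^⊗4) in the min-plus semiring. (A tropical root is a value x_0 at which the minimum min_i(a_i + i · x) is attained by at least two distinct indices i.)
Roots: {-6, -5, -1, 6}

Each tropical root is a break point of the lower envelope of the lines y = a_i + i · x (there are 5 lines, with slopes 0, 1, ..., 4). Only the lines that attain the minimum somewhere contribute to roots; other lines are dominated. Here the surviving (envelope) indices are i = 4, i = 3, i = 2, i = 1, i = 0.
Intersections between consecutive envelope lines give the roots: for adjacent envelope indices i < j the intersection is x = (a_i − a_j) / (j − i). Reading off the sorted break points: {-6, -5, -1, 6}.
Verification: at each break x_0, at least two indices attain the minimum of min_i(a_i + i · x_0).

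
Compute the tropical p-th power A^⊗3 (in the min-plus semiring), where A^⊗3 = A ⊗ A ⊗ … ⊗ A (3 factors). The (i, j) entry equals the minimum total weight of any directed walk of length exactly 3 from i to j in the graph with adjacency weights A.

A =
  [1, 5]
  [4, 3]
A^⊗3 =
  [3, 7]
  [6, 9]

Each entry (A^⊗3)_ij equals the minimum over all length-3 walks i = v_0 → v_1 → … → v_3 = j of Σ_t A[v_t][v_{t+1}]. For example, for (i, j) = (0, 1) we minimise over 4 possible intermediate vertex sequences; the minimum is 7, attained along the walk 0 → 0 → 0 → 1.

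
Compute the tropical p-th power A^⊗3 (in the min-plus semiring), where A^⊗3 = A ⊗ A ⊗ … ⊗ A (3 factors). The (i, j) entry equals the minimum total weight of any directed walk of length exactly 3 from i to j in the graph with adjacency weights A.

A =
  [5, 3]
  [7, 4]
A^⊗3 =
  [14, 11]
  [15, 12]

Each entry (A^⊗3)_ij equals the minimum over all length-3 walks i = v_0 → v_1 → … → v_3 = j of Σ_t A[v_t][v_{t+1}]. For example, for (i, j) = (0, 1) we minimise over 4 possible intermediate vertex sequences; the minimum is 11, attained along the walk 0 → 1 → 1 → 1.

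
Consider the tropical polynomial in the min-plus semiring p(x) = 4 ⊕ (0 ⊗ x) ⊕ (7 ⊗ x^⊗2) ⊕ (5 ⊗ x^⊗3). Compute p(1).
p(1) = 1

A tropical monomial a ⊗ x^⊗i evaluates to a + i · x. Evaluating each term at x = 1:
  Term 0 contributes 4 + 0 · 1 = 4
  Term 1 contributes 0 + 1 · 1 = 1
  Term 2 contributes 7 + 2 · 1 = 9
  Term 3 contributes 5 + 3 · 1 = 8
p(1) = ⊕ of these = min[4, 1, 9, 8] = 1.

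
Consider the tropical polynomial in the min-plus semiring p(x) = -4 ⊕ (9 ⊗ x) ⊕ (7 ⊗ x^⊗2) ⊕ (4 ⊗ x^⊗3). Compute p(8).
p(8) = -4

A tropical monomial a ⊗ x^⊗i evaluates to a + i · x. Evaluating each term at x = 8:
  Term 0 contributes -4 + 0 · 8 = -4
  Term 1 contributes 9 + 1 · 8 = 17
  Term 2 contributes 7 + 2 · 8 = 23
  Term 3 contributes 4 + 3 · 8 = 28
p(8) = ⊕ of these = min[-4, 17, 23, 28] = -4.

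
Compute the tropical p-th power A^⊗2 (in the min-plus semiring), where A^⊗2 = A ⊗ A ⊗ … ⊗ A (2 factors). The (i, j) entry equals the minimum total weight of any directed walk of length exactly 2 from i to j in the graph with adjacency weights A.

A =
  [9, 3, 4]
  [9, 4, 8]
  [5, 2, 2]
A^⊗2 =
  [9, 6, 6]
  [13, 8, 10]
  [7, 4, 4]

Each entry (A^⊗2)_ij equals the minimum over all length-2 walks i = v_0 → v_1 → … → v_2 = j of Σ_t A[v_t][v_{t+1}]. For example, for (i, j) = (0, 2) we minimise over 3 possible intermediate vertex sequences; the minimum is 6, attained along the walk 0 → 2 → 2.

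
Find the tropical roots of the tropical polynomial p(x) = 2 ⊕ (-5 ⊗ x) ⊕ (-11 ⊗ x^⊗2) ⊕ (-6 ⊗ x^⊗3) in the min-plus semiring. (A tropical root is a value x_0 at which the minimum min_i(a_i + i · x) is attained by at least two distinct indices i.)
Roots: {-5, 6, 7}

Each tropical root is a break point of the lower envelope of the lines y = a_i + i · x (there are 4 lines, with slopes 0, 1, ..., 3). Only the lines that attain the minimum somewhere contribute to roots; other lines are dominated. Here the surviving (envelope) indices are i = 3, i = 2, i = 1, i = 0.
Intersections between consecutive envelope lines give the roots: for adjacent envelope indices i < j the intersection is x = (a_i − a_j) / (j − i). Reading off the sorted break points: {-5, 6, 7}.
Verification: at each break x_0, at least two indices attain the minimum of min_i(a_i + i · x_0).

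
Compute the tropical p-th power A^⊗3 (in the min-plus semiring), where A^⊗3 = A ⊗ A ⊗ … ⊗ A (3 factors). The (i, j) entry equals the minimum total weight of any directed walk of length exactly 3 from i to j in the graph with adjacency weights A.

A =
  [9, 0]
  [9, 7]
A^⊗3 =
  [16, 9]
  [18, 16]

Each entry (A^⊗3)_ij equals the minimum over all length-3 walks i = v_0 → v_1 → … → v_3 = j of Σ_t A[v_t][v_{t+1}]. For example, for (i, j) = (0, 1) we minimise over 4 possible intermediate vertex sequences; the minimum is 9, attained along the walk 0 → 1 → 0 → 1.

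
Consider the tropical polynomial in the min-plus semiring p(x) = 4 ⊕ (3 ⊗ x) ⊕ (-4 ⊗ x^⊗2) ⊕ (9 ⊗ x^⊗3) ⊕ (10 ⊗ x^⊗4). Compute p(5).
p(5) = 4

A tropical monomial a ⊗ x^⊗i evaluates to a + i · x. Evaluating each term at x = 5:
  Term 0 contributes 4 + 0 · 5 = 4
  Term 1 contributes 3 + 1 · 5 = 8
  Term 2 contributes -4 + 2 · 5 = 6
  Term 3 contributes 9 + 3 · 5 = 24
  Term 4 contributes 10 + 4 · 5 = 30
p(5) = ⊕ of these = min[4, 8, 6, 24, 30] = 4.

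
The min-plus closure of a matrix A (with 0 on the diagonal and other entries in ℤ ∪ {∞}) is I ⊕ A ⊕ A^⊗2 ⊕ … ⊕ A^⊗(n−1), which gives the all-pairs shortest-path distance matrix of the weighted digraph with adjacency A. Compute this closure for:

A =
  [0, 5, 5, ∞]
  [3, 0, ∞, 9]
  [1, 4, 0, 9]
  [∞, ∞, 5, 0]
Closure =
  [0, 5, 5, 14]
  [3, 0, 8, 9]
  [1, 4, 0, 9]
  [6, 9, 5, 0]

This is the Floyd-Warshall all-pairs shortest-path computation. For each intermediate vertex k = 0, 1, …, 3, update dist[i][j] ← min(dist[i][j], dist[i][k] + dist[k][j]). The final matrix gives, for each (i, j), the minimum total weight of any directed path from i to j (possibly empty when i = j).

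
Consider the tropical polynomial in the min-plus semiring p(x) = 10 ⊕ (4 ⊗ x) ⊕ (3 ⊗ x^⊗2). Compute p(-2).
p(-2) = -1

A tropical monomial a ⊗ x^⊗i evaluates to a + i · x. Evaluating each term at x = -2:
  Term 0 contributes 10 + 0 · -2 = 10
  Term 1 contributes 4 + 1 · -2 = 2
  Term 2 contributes 3 + 2 · -2 = -1
p(-2) = ⊕ of these = min[10, 2, -1] = -1.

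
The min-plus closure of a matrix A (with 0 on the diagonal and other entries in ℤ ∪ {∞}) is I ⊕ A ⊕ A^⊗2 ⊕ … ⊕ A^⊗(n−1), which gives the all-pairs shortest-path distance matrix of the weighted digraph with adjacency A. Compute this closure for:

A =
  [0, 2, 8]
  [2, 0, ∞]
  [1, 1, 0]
Closure =
  [0, 2, 8]
  [2, 0, 10]
  [1, 1, 0]

This is the Floyd-Warshall all-pairs shortest-path computation. For each intermediate vertex k = 0, 1, …, 2, update dist[i][j] ← min(dist[i][j], dist[i][k] + dist[k][j]). The final matrix gives, for each (i, j), the minimum total weight of any directed path from i to j (possibly empty when i = j).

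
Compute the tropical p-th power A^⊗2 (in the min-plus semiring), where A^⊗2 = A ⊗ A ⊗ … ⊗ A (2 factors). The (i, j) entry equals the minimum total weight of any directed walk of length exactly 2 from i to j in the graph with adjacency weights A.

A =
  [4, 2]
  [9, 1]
A^⊗2 =
  [8, 3]
  [10, 2]

Each entry (A^⊗2)_ij equals the minimum over all length-2 walks i = v_0 → v_1 → … → v_2 = j of Σ_t A[v_t][v_{t+1}]. For example, for (i, j) = (0, 1) we minimise over 2 possible intermediate vertex sequences; the minimum is 3, attained along the walk 0 → 1 → 1.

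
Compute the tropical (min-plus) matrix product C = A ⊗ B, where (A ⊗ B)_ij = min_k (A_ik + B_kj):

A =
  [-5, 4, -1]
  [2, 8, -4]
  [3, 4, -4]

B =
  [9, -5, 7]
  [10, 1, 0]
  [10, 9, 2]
A ⊗ B =
  [4, -10, 1]
  [6, -3, -2]
  [6, -2, -2]

Apply the min-plus product entry-by-entry:
  C[0][0] = min over k of (A[0][0] + B[0][0] = -5 + 9 = 4, A[0][1] + B[1][0] = 4 + 10 = 14, A[0][2] + B[2][0] = -1 + 10 = 9) = 4 (attained at k = 0)
  C[0][1] = min over k of (A[0][0] + B[0][1] = -5 + -5 = -10, A[0][1] + B[1][1] = 4 + 1 = 5, A[0][2] + B[2][1] = -1 + 9 = 8) = -10 (attained at k = 0)
  C[0][2] = min over k of (A[0][0] + B[0][2] = -5 + 7 = 2, A[0][1] + B[1][2] = 4 + 0 = 4, A[0][2] + B[2][2] = -1 + 2 = 1) = 1 (attained at k = 2)
  C[1][0] = min over k of (A[1][0] + B[0][0] = 2 + 9 = 11, A[1][1] + B[1][0] = 8 + 10 = 18, A[1][2] + B[2][0] = -4 + 10 = 6) = 6 (attained at k = 2)
  C[1][1] = min over k of (A[1][0] + B[0][1] = 2 + -5 = -3, A[1][1] + B[1][1] = 8 + 1 = 9, A[1][2] + B[2][1] = -4 + 9 = 5) = -3 (attained at k = 0)
  C[1][2] = min over k of (A[1][0] + B[0][2] = 2 + 7 = 9, A[1][1] + B[1][2] = 8 + 0 = 8, A[1][2] + B[2][2] = -4 + 2 = -2) = -2 (attained at k = 2)
  C[2][0] = min over k of (A[2][0] + B[0][0] = 3 + 9 = 12, A[2][1] + B[1][0] = 4 + 10 = 14, A[2][2] + B[2][0] = -4 + 10 = 6) = 6 (attained at k = 2)
  C[2][1] = min over k of (A[2][0] + B[0][1] = 3 + -5 = -2, A[2][1] + B[1][1] = 4 + 1 = 5, A[2][2] + B[2][1] = -4 + 9 = 5) = -2 (attained at k = 0)
  C[2][2] = min over k of (A[2][0] + B[0][2] = 3 + 7 = 10, A[2][1] + B[1][2] = 4 + 0 = 4, A[2][2] + B[2][2] = -4 + 2 = -2) = -2 (attained at k = 2)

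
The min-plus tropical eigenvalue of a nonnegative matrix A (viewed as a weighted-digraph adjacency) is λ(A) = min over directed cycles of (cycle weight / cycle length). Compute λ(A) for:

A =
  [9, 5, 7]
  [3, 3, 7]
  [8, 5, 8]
λ(A) = 3

Enumerate directed cycles and compute their means (weight / length). Sample:
  cycle 0 → 0: weight = 9, length = 1, mean = 9/1 ≈ 9.000
  cycle 1 → 1: weight = 3, length = 1, mean = 3/1 ≈ 3.000
  cycle 2 → 2: weight = 8, length = 1, mean = 8/1 ≈ 8.000
  cycle 0 → 1 → 0: weight = 8, length = 2, mean = 8/2 ≈ 4.000
  cycle 0 → 2 → 0: weight = 15, length = 2, mean = 15/2 ≈ 7.500
  cycle 1 → 0 → 1: weight = 8, length = 2, mean = 8/2 ≈ 4.000
Minimum mean = 3.000, attained e.g. along the cycle 1 → 1 with weight 3 and length 1. So λ(A) = 3/1 = 3.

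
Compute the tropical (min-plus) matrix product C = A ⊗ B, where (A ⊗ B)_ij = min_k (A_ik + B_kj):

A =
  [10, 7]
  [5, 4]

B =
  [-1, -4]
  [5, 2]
A ⊗ B =
  [9, 6]
  [4, 1]

Apply the min-plus product entry-by-entry:
  C[0][0] = min over k of (A[0][0] + B[0][0] = 10 + -1 = 9, A[0][1] + B[1][0] = 7 + 5 = 12) = 9 (attained at k = 0)
  C[0][1] = min over k of (A[0][0] + B[0][1] = 10 + -4 = 6, A[0][1] + B[1][1] = 7 + 2 = 9) = 6 (attained at k = 0)
  C[1][0] = min over k of (A[1][0] + B[0][0] = 5 + -1 = 4, A[1][1] + B[1][0] = 4 + 5 = 9) = 4 (attained at k = 0)
  C[1][1] = min over k of (A[1][0] + B[0][1] = 5 + -4 = 1, A[1][1] + B[1][1] = 4 + 2 = 6) = 1 (attained at k = 0)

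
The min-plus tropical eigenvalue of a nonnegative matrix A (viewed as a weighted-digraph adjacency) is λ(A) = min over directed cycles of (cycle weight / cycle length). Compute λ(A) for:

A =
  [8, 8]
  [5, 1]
λ(A) = 1

Enumerate directed cycles and compute their means (weight / length). Sample:
  cycle 0 → 0: weight = 8, length = 1, mean = 8/1 ≈ 8.000
  cycle 1 → 1: weight = 1, length = 1, mean = 1/1 ≈ 1.000
  cycle 0 → 1 → 0: weight = 13, length = 2, mean = 13/2 ≈ 6.500
  cycle 1 → 0 → 1: weight = 13, length = 2, mean = 13/2 ≈ 6.500
Minimum mean = 1.000, attained e.g. along the cycle 1 → 1 with weight 1 and length 1. So λ(A) = 1/1 = 1.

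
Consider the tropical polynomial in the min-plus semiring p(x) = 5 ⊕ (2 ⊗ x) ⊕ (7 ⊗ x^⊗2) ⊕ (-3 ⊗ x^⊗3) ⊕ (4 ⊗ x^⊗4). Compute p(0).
p(0) = -3

A tropical monomial a ⊗ x^⊗i evaluates to a + i · x. Evaluating each term at x = 0:
  Term 0 contributes 5 + 0 · 0 = 5
  Term 1 contributes 2 + 1 · 0 = 2
  Term 2 contributes 7 + 2 · 0 = 7
  Term 3 contributes -3 + 3 · 0 = -3
  Term 4 contributes 4 + 4 · 0 = 4
p(0) = ⊕ of these = min[5, 2, 7, -3, 4] = -3.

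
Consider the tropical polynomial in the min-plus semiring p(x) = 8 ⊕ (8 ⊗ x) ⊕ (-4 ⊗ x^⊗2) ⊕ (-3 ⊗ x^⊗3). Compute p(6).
p(6) = 8

A tropical monomial a ⊗ x^⊗i evaluates to a + i · x. Evaluating each term at x = 6:
  Term 0 contributes 8 + 0 · 6 = 8
  Term 1 contributes 8 + 1 · 6 = 14
  Term 2 contributes -4 + 2 · 6 = 8
  Term 3 contributes -3 + 3 · 6 = 15
p(6) = ⊕ of these = min[8, 14, 8, 15] = 8.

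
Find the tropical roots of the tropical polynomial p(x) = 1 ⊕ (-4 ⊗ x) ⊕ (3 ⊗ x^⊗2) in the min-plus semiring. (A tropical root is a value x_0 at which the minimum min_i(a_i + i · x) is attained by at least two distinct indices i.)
Roots: {-7, 5}

Each tropical root is a break point of the lower envelope of the lines y = a_i + i · x (there are 3 lines, with slopes 0, 1, ..., 2). Only the lines that attain the minimum somewhere contribute to roots; other lines are dominated. Here the surviving (envelope) indices are i = 2, i = 1, i = 0.
Intersections between consecutive envelope lines give the roots: for adjacent envelope indices i < j the intersection is x = (a_i − a_j) / (j − i). Reading off the sorted break points: {-7, 5}.
Verification: at each break x_0, at least two indices attain the minimum of min_i(a_i + i · x_0).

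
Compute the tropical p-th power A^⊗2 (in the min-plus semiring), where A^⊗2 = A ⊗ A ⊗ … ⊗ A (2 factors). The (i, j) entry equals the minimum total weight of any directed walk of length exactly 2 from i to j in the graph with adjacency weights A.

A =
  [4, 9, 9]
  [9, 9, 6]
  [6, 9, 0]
A^⊗2 =
  [8, 13, 9]
  [12, 15, 6]
  [6, 9, 0]

Each entry (A^⊗2)_ij equals the minimum over all length-2 walks i = v_0 → v_1 → … → v_2 = j of Σ_t A[v_t][v_{t+1}]. For example, for (i, j) = (0, 2) we minimise over 3 possible intermediate vertex sequences; the minimum is 9, attained along the walk 0 → 2 → 2.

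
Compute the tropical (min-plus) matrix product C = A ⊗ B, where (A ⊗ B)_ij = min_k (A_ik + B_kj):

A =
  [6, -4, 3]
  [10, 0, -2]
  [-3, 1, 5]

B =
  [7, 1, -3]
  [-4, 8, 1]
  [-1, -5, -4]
A ⊗ B =
  [-8, -2, -3]
  [-4, -7, -6]
  [-3, -2, -6]

Apply the min-plus product entry-by-entry:
  C[0][0] = min over k of (A[0][0] + B[0][0] = 6 + 7 = 13, A[0][1] + B[1][0] = -4 + -4 = -8, A[0][2] + B[2][0] = 3 + -1 = 2) = -8 (attained at k = 1)
  C[0][1] = min over k of (A[0][0] + B[0][1] = 6 + 1 = 7, A[0][1] + B[1][1] = -4 + 8 = 4, A[0][2] + B[2][1] = 3 + -5 = -2) = -2 (attained at k = 2)
  C[0][2] = min over k of (A[0][0] + B[0][2] = 6 + -3 = 3, A[0][1] + B[1][2] = -4 + 1 = -3, A[0][2] + B[2][2] = 3 + -4 = -1) = -3 (attained at k = 1)
  C[1][0] = min over k of (A[1][0] + B[0][0] = 10 + 7 = 17, A[1][1] + B[1][0] = 0 + -4 = -4, A[1][2] + B[2][0] = -2 + -1 = -3) = -4 (attained at k = 1)
  C[1][1] = min over k of (A[1][0] + B[0][1] = 10 + 1 = 11, A[1][1] + B[1][1] = 0 + 8 = 8, A[1][2] + B[2][1] = -2 + -5 = -7) = -7 (attained at k = 2)
  C[1][2] = min over k of (A[1][0] + B[0][2] = 10 + -3 = 7, A[1][1] + B[1][2] = 0 + 1 = 1, A[1][2] + B[2][2] = -2 + -4 = -6) = -6 (attained at k = 2)
  C[2][0] = min over k of (A[2][0] + B[0][0] = -3 + 7 = 4, A[2][1] + B[1][0] = 1 + -4 = -3, A[2][2] + B[2][0] = 5 + -1 = 4) = -3 (attained at k = 1)
  C[2][1] = min over k of (A[2][0] + B[0][1] = -3 + 1 = -2, A[2][1] + B[1][1] = 1 + 8 = 9, A[2][2] + B[2][1] = 5 + -5 = 0) = -2 (attained at k = 0)
  C[2][2] = min over k of (A[2][0] + B[0][2] = -3 + -3 = -6, A[2][1] + B[1][2] = 1 + 1 = 2, A[2][2] + B[2][2] = 5 + -4 = 1) = -6 (attained at k = 0)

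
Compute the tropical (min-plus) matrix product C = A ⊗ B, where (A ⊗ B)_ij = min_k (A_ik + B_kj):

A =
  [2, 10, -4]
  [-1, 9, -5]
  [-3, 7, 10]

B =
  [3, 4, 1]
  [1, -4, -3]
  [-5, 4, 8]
A ⊗ B =
  [-9, 0, 3]
  [-10, -1, 0]
  [0, 1, -2]

Apply the min-plus product entry-by-entry:
  C[0][0] = min over k of (A[0][0] + B[0][0] = 2 + 3 = 5, A[0][1] + B[1][0] = 10 + 1 = 11, A[0][2] + B[2][0] = -4 + -5 = -9) = -9 (attained at k = 2)
  C[0][1] = min over k of (A[0][0] + B[0][1] = 2 + 4 = 6, A[0][1] + B[1][1] = 10 + -4 = 6, A[0][2] + B[2][1] = -4 + 4 = 0) = 0 (attained at k = 2)
  C[0][2] = min over k of (A[0][0] + B[0][2] = 2 + 1 = 3, A[0][1] + B[1][2] = 10 + -3 = 7, A[0][2] + B[2][2] = -4 + 8 = 4) = 3 (attained at k = 0)
  C[1][0] = min over k of (A[1][0] + B[0][0] = -1 + 3 = 2, A[1][1] + B[1][0] = 9 + 1 = 10, A[1][2] + B[2][0] = -5 + -5 = -10) = -10 (attained at k = 2)
  C[1][1] = min over k of (A[1][0] + B[0][1] = -1 + 4 = 3, A[1][1] + B[1][1] = 9 + -4 = 5, A[1][2] + B[2][1] = -5 + 4 = -1) = -1 (attained at k = 2)
  C[1][2] = min over k of (A[1][0] + B[0][2] = -1 + 1 = 0, A[1][1] + B[1][2] = 9 + -3 = 6, A[1][2] + B[2][2] = -5 + 8 = 3) = 0 (attained at k = 0)
  C[2][0] = min over k of (A[2][0] + B[0][0] = -3 + 3 = 0, A[2][1] + B[1][0] = 7 + 1 = 8, A[2][2] + B[2][0] = 10 + -5 = 5) = 0 (attained at k = 0)
  C[2][1] = min over k of (A[2][0] + B[0][1] = -3 + 4 = 1, A[2][1] + B[1][1] = 7 + -4 = 3, A[2][2] + B[2][1] = 10 + 4 = 14) = 1 (attained at k = 0)
  C[2][2] = min over k of (A[2][0] + B[0][2] = -3 + 1 = -2, A[2][1] + B[1][2] = 7 + -3 = 4, A[2][2] + B[2][2] = 10 + 8 = 18) = -2 (attained at k = 0)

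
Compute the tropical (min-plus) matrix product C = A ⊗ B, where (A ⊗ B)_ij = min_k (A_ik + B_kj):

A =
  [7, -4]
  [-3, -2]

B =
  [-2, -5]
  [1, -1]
A ⊗ B =
  [-3, -5]
  [-5, -8]

Apply the min-plus product entry-by-entry:
  C[0][0] = min over k of (A[0][0] + B[0][0] = 7 + -2 = 5, A[0][1] + B[1][0] = -4 + 1 = -3) = -3 (attained at k = 1)
  C[0][1] = min over k of (A[0][0] + B[0][1] = 7 + -5 = 2, A[0][1] + B[1][1] = -4 + -1 = -5) = -5 (attained at k = 1)
  C[1][0] = min over k of (A[1][0] + B[0][0] = -3 + -2 = -5, A[1][1] + B[1][0] = -2 + 1 = -1) = -5 (attained at k = 0)
  C[1][1] = min over k of (A[1][0] + B[0][1] = -3 + -5 = -8, A[1][1] + B[1][1] = -2 + -1 = -3) = -8 (attained at k = 0)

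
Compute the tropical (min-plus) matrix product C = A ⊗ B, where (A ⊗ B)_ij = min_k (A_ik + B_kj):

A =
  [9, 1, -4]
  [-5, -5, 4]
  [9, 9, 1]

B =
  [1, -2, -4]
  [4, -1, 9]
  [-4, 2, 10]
A ⊗ B =
  [-8, -2, 5]
  [-4, -7, -9]
  [-3, 3, 5]

Apply the min-plus product entry-by-entry:
  C[0][0] = min over k of (A[0][0] + B[0][0] = 9 + 1 = 10, A[0][1] + B[1][0] = 1 + 4 = 5, A[0][2] + B[2][0] = -4 + -4 = -8) = -8 (attained at k = 2)
  C[0][1] = min over k of (A[0][0] + B[0][1] = 9 + -2 = 7, A[0][1] + B[1][1] = 1 + -1 = 0, A[0][2] + B[2][1] = -4 + 2 = -2) = -2 (attained at k = 2)
  C[0][2] = min over k of (A[0][0] + B[0][2] = 9 + -4 = 5, A[0][1] + B[1][2] = 1 + 9 = 10, A[0][2] + B[2][2] = -4 + 10 = 6) = 5 (attained at k = 0)
  C[1][0] = min over k of (A[1][0] + B[0][0] = -5 + 1 = -4, A[1][1] + B[1][0] = -5 + 4 = -1, A[1][2] + B[2][0] = 4 + -4 = 0) = -4 (attained at k = 0)
  C[1][1] = min over k of (A[1][0] + B[0][1] = -5 + -2 = -7, A[1][1] + B[1][1] = -5 + -1 = -6, A[1][2] + B[2][1] = 4 + 2 = 6) = -7 (attained at k = 0)
  C[1][2] = min over k of (A[1][0] + B[0][2] = -5 + -4 = -9, A[1][1] + B[1][2] = -5 + 9 = 4, A[1][2] + B[2][2] = 4 + 10 = 14) = -9 (attained at k = 0)
  C[2][0] = min over k of (A[2][0] + B[0][0] = 9 + 1 = 10, A[2][1] + B[1][0] = 9 + 4 = 13, A[2][2] + B[2][0] = 1 + -4 = -3) = -3 (attained at k = 2)
  C[2][1] = min over k of (A[2][0] + B[0][1] = 9 + -2 = 7, A[2][1] + B[1][1] = 9 + -1 = 8, A[2][2] + B[2][1] = 1 + 2 = 3) = 3 (attained at k = 2)
  C[2][2] = min over k of (A[2][0] + B[0][2] = 9 + -4 = 5, A[2][1] + B[1][2] = 9 + 9 = 18, A[2][2] + B[2][2] = 1 + 10 = 11) = 5 (attained at k = 0)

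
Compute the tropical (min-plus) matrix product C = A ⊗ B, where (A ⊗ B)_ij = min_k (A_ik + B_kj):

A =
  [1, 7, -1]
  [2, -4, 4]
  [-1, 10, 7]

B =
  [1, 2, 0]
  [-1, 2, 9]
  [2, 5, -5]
A ⊗ B =
  [1, 3, -6]
  [-5, -2, -1]
  [0, 1, -1]

Apply the min-plus product entry-by-entry:
  C[0][0] = min over k of (A[0][0] + B[0][0] = 1 + 1 = 2, A[0][1] + B[1][0] = 7 + -1 = 6, A[0][2] + B[2][0] = -1 + 2 = 1) = 1 (attained at k = 2)
  C[0][1] = min over k of (A[0][0] + B[0][1] = 1 + 2 = 3, A[0][1] + B[1][1] = 7 + 2 = 9, A[0][2] + B[2][1] = -1 + 5 = 4) = 3 (attained at k = 0)
  C[0][2] = min over k of (A[0][0] + B[0][2] = 1 + 0 = 1, A[0][1] + B[1][2] = 7 + 9 = 16, A[0][2] + B[2][2] = -1 + -5 = -6) = -6 (attained at k = 2)
  C[1][0] = min over k of (A[1][0] + B[0][0] = 2 + 1 = 3, A[1][1] + B[1][0] = -4 + -1 = -5, A[1][2] + B[2][0] = 4 + 2 = 6) = -5 (attained at k = 1)
  C[1][1] = min over k of (A[1][0] + B[0][1] = 2 + 2 = 4, A[1][1] + B[1][1] = -4 + 2 = -2, A[1][2] + B[2][1] = 4 + 5 = 9) = -2 (attained at k = 1)
  C[1][2] = min over k of (A[1][0] + B[0][2] = 2 + 0 = 2, A[1][1] + B[1][2] = -4 + 9 = 5, A[1][2] + B[2][2] = 4 + -5 = -1) = -1 (attained at k = 2)
  C[2][0] = min over k of (A[2][0] + B[0][0] = -1 + 1 = 0, A[2][1] + B[1][0] = 10 + -1 = 9, A[2][2] + B[2][0] = 7 + 2 = 9) = 0 (attained at k = 0)
  C[2][1] = min over k of (A[2][0] + B[0][1] = -1 + 2 = 1, A[2][1] + B[1][1] = 10 + 2 = 12, A[2][2] + B[2][1] = 7 + 5 = 12) = 1 (attained at k = 0)
  C[2][2] = min over k of (A[2][0] + B[0][2] = -1 + 0 = -1, A[2][1] + B[1][2] = 10 + 9 = 19, A[2][2] + B[2][2] = 7 + -5 = 2) = -1 (attained at k = 0)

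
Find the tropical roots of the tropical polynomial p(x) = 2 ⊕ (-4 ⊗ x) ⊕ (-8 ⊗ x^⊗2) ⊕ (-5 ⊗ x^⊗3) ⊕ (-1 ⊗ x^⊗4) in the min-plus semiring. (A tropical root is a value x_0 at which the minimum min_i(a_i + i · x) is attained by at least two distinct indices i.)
Roots: {-4, -3, 4, 6}

Each tropical root is a break point of the lower envelope of the lines y = a_i + i · x (there are 5 lines, with slopes 0, 1, ..., 4). Only the lines that attain the minimum somewhere contribute to roots; other lines are dominated. Here the surviving (envelope) indices are i = 4, i = 3, i = 2, i = 1, i = 0.
Intersections between consecutive envelope lines give the roots: for adjacent envelope indices i < j the intersection is x = (a_i − a_j) / (j − i). Reading off the sorted break points: {-4, -3, 4, 6}.
Verification: at each break x_0, at least two indices attain the minimum of min_i(a_i + i · x_0).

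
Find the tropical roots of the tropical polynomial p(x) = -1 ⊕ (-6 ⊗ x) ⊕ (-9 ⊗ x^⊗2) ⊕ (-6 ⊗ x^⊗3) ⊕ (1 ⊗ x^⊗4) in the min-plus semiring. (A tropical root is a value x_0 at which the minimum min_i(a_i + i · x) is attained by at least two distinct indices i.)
Roots: {-7, -3, 3, 5}

Each tropical root is a break point of the lower envelope of the lines y = a_i + i · x (there are 5 lines, with slopes 0, 1, ..., 4). Only the lines that attain the minimum somewhere contribute to roots; other lines are dominated. Here the surviving (envelope) indices are i = 4, i = 3, i = 2, i = 1, i = 0.
Intersections between consecutive envelope lines give the roots: for adjacent envelope indices i < j the intersection is x = (a_i − a_j) / (j − i). Reading off the sorted break points: {-7, -3, 3, 5}.
Verification: at each break x_0, at least two indices attain the minimum of min_i(a_i + i · x_0).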